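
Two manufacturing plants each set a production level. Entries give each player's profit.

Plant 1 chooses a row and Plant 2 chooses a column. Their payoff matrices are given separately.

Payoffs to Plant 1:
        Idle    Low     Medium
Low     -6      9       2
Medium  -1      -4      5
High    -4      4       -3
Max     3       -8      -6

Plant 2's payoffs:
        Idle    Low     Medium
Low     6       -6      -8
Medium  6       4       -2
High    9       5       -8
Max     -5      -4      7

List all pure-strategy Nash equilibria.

For each strategy profile, look for a profitable unilateral deviation.
(Low, Idle): Plant 1 can switch to Medium (-6 → -1). Not NE.
(Low, Low): Plant 2 can switch to Idle (-6 → 6). Not NE.
(Low, Medium): Plant 1 can switch to Medium (2 → 5). Not NE.
(Medium, Idle): Plant 1 can switch to Max (-1 → 3). Not NE.
(Medium, Low): Plant 1 can switch to Low (-4 → 9). Not NE.
(Medium, Medium): Plant 2 can switch to Idle (-2 → 6). Not NE.
(High, Idle): Plant 1 can switch to Medium (-4 → -1). Not NE.
(High, Low): Plant 1 can switch to Low (4 → 9). Not NE.
(High, Medium): Plant 1 can switch to Low (-3 → 2). Not NE.
(Max, Idle): Plant 2 can switch to Low (-5 → -4). Not NE.
(The remaining 2 profiles each have a profitable deviation by the same check.)

There is no pure-strategy Nash equilibrium.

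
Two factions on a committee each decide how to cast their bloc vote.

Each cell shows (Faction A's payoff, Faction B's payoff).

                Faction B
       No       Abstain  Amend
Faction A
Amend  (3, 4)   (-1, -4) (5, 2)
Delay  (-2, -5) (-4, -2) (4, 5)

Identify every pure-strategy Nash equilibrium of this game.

Pure NE: (Amend, No)

(Amend, No): Faction A gets 3, best alternative -2; Faction B gets 4, best alternative 2. No profitable deviation — NE.
(Amend, Abstain): Faction B can switch to No (-4 → 4). Not NE.
(Amend, Amend): Faction B can switch to No (2 → 4). Not NE.
(Delay, No): Faction A can switch to Amend (-2 → 3). Not NE.
(Delay, Abstain): Faction A can switch to Amend (-4 → -1). Not NE.
(Delay, Amend): Faction A can switch to Amend (4 → 5). Not NE.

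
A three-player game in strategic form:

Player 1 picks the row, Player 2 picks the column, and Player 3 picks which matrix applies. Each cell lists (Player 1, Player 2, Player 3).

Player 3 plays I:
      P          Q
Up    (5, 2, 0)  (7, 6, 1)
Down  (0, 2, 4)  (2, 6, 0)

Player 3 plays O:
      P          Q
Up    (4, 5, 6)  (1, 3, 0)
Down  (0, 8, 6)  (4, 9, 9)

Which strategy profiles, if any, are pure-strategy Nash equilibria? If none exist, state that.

(Up, P, O), (Up, Q, I), (Down, Q, O)

Player 1 against (P, I): payoffs 5, 0 → best response Up.
Player 1 against (P, O): payoffs 4, 0 → best response Up.
Player 1 against (Q, I): payoffs 7, 2 → best response Up.
Player 1 against (Q, O): payoffs 1, 4 → best response Down.
Player 2 against (Up, I): payoffs 2, 6 → best response Q.
Player 2 against (Up, O): payoffs 5, 3 → best response P.
Player 2 against (Down, I): payoffs 2, 6 → best response Q.
Player 2 against (Down, O): payoffs 8, 9 → best response Q.
Player 3 against (Up, P): payoffs 0, 6 → best response O.
Player 3 against (Up, Q): payoffs 1, 0 → best response I.
Player 3 against (Down, P): payoffs 4, 6 → best response O.
Player 3 against (Down, Q): payoffs 0, 9 → best response O.
Mutual best responses: (Up, P, O); (Up, Q, I); (Down, Q, O).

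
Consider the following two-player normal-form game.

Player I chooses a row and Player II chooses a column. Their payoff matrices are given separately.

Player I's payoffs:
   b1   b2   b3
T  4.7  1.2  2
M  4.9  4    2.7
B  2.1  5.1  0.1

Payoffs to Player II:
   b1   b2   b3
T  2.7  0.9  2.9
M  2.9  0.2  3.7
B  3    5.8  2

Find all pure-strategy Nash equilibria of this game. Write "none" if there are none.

Mark each player's best response to every combination of opponents' strategies; a profile where every player is best-responding is a pure Nash equilibrium.
Player I against b1: payoffs 4.7, 4.9, 2.1 → best response M.
Player I against b2: payoffs 1.2, 4, 5.1 → best response B.
Player I against b3: payoffs 2, 2.7, 0.1 → best response M.
Player II against T: payoffs 2.7, 0.9, 2.9 → best response b3.
Player II against M: payoffs 2.9, 0.2, 3.7 → best response b3.
Player II against B: payoffs 3, 5.8, 2 → best response b2.
Mutual best responses: (M, b3); (B, b2).

(M, b3), (B, b2)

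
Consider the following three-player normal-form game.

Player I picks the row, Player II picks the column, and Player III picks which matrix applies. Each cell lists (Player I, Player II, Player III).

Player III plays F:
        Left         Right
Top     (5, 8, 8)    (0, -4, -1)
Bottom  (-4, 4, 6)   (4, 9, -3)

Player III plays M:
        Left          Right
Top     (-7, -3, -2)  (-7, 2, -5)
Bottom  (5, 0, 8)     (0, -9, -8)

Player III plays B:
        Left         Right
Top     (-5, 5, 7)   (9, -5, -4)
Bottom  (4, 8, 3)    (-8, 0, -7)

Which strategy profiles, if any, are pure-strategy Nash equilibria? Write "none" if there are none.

For each player, find the best response to each opponent profile; mutual best responses are the pure NE.
Player I against (Left, F): payoffs 5, -4 → best response Top.
Player I against (Left, M): payoffs -7, 5 → best response Bottom.
Player I against (Left, B): payoffs -5, 4 → best response Bottom.
Player I against (Right, F): payoffs 0, 4 → best response Bottom.
Player I against (Right, M): payoffs -7, 0 → best response Bottom.
Player I against (Right, B): payoffs 9, -8 → best response Top.
Player II against (Top, F): payoffs 8, -4 → best response Left.
Player II against (Top, M): payoffs -3, 2 → best response Right.
Player II against (Top, B): payoffs 5, -5 → best response Left.
Player II against (Bottom, F): payoffs 4, 9 → best response Right.
Player II against (Bottom, M): payoffs 0, -9 → best response Left.
Player II against (Bottom, B): payoffs 8, 0 → best response Left.
Player III against (Top, Left): payoffs 8, -2, 7 → best response F.
Player III against (Top, Right): payoffs -1, -5, -4 → best response F.
Player III against (Bottom, Left): payoffs 6, 8, 3 → best response M.
Player III against (Bottom, Right): payoffs -3, -8, -7 → best response F.
Mutual best responses: (Top, Left, F); (Bottom, Left, M); (Bottom, Right, F).

(Top, Left, F); (Bottom, Left, M); (Bottom, Right, F)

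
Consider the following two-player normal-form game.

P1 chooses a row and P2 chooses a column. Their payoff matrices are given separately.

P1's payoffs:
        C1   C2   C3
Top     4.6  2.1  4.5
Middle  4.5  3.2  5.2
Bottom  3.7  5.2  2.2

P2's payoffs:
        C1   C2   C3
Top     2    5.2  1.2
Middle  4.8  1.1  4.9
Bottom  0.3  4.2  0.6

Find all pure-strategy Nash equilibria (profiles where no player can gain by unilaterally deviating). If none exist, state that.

P1 against C1: payoffs 4.6, 4.5, 3.7 → best response Top.
P1 against C2: payoffs 2.1, 3.2, 5.2 → best response Bottom.
P1 against C3: payoffs 4.5, 5.2, 2.2 → best response Middle.
P2 against Top: payoffs 2, 5.2, 1.2 → best response C2.
P2 against Middle: payoffs 4.8, 1.1, 4.9 → best response C3.
P2 against Bottom: payoffs 0.3, 4.2, 0.6 → best response C2.
Mutual best responses: (Middle, C3); (Bottom, C2).

(Middle, C3); (Bottom, C2)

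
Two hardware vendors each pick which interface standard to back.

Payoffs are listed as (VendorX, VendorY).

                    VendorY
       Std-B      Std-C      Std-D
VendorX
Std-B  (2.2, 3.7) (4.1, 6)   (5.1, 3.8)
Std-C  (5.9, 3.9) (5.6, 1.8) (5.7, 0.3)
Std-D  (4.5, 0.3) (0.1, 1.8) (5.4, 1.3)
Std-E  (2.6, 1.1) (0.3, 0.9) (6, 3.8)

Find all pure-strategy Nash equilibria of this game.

The pure Nash equilibria are (Std-C, Std-B), (Std-E, Std-D).

(Std-B, Std-B): VendorX can switch to Std-C (2.2 → 5.9). Not NE.
(Std-B, Std-C): VendorX can switch to Std-C (4.1 → 5.6). Not NE.
(Std-B, Std-D): VendorX can switch to Std-C (5.1 → 5.7). Not NE.
(Std-C, Std-B): VendorX gets 5.9, best alternative 4.5; VendorY gets 3.9, best alternative 1.8. No profitable deviation — NE.
(Std-C, Std-C): VendorY can switch to Std-B (1.8 → 3.9). Not NE.
(Std-C, Std-D): VendorX can switch to Std-E (5.7 → 6). Not NE.
(Std-D, Std-B): VendorX can switch to Std-C (4.5 → 5.9). Not NE.
(Std-D, Std-C): VendorX can switch to Std-B (0.1 → 4.1). Not NE.
(Std-D, Std-D): VendorX can switch to Std-C (5.4 → 5.7). Not NE.
(Std-E, Std-B): VendorX can switch to Std-C (2.6 → 5.9). Not NE.
(Std-E, Std-C): VendorX can switch to Std-B (0.3 → 4.1). Not NE.
(Std-E, Std-D): VendorX gets 6, best alternative 5.7; VendorY gets 3.8, best alternative 1.1. No profitable deviation — NE.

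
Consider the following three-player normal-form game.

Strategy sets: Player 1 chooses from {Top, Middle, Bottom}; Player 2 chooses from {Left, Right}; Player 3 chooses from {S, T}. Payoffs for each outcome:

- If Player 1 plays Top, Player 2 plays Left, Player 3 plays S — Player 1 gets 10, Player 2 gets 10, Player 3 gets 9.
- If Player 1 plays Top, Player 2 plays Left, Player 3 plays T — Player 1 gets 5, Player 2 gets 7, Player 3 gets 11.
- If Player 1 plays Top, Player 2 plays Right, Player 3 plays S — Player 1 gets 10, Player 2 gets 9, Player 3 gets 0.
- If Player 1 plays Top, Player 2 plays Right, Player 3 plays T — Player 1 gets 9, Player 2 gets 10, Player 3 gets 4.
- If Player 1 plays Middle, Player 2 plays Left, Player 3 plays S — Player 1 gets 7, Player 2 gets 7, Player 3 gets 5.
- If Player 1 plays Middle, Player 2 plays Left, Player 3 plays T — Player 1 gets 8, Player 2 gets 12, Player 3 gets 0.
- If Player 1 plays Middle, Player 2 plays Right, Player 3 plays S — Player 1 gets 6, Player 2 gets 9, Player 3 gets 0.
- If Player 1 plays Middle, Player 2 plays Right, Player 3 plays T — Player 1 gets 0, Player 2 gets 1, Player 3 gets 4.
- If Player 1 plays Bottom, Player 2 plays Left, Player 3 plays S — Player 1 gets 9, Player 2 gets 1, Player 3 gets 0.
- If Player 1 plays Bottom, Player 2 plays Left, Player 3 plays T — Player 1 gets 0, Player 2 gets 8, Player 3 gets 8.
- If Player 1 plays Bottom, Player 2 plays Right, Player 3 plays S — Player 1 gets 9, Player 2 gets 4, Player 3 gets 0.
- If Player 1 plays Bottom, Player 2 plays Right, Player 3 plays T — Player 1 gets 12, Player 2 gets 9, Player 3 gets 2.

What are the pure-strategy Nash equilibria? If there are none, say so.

Pure NE: (Bottom, Right, T)

Player 1 against (Left, S): payoffs 10, 7, 9 → best response Top.
Player 1 against (Left, T): payoffs 5, 8, 0 → best response Middle.
Player 1 against (Right, S): payoffs 10, 6, 9 → best response Top.
Player 1 against (Right, T): payoffs 9, 0, 12 → best response Bottom.
Player 2 against (Top, S): payoffs 10, 9 → best response Left.
Player 2 against (Top, T): payoffs 7, 10 → best response Right.
Player 2 against (Middle, S): payoffs 7, 9 → best response Right.
Player 2 against (Middle, T): payoffs 12, 1 → best response Left.
Player 2 against (Bottom, S): payoffs 1, 4 → best response Right.
Player 2 against (Bottom, T): payoffs 8, 9 → best response Right.
Player 3 against (Top, Left): payoffs 9, 11 → best response T.
Player 3 against (Top, Right): payoffs 0, 4 → best response T.
Player 3 against (Middle, Left): payoffs 5, 0 → best response S.
Player 3 against (Middle, Right): payoffs 0, 4 → best response T.
Player 3 against (Bottom, Left): payoffs 0, 8 → best response T.
Player 3 against (Bottom, Right): payoffs 0, 2 → best response T.
Mutual best responses: (Bottom, Right, T).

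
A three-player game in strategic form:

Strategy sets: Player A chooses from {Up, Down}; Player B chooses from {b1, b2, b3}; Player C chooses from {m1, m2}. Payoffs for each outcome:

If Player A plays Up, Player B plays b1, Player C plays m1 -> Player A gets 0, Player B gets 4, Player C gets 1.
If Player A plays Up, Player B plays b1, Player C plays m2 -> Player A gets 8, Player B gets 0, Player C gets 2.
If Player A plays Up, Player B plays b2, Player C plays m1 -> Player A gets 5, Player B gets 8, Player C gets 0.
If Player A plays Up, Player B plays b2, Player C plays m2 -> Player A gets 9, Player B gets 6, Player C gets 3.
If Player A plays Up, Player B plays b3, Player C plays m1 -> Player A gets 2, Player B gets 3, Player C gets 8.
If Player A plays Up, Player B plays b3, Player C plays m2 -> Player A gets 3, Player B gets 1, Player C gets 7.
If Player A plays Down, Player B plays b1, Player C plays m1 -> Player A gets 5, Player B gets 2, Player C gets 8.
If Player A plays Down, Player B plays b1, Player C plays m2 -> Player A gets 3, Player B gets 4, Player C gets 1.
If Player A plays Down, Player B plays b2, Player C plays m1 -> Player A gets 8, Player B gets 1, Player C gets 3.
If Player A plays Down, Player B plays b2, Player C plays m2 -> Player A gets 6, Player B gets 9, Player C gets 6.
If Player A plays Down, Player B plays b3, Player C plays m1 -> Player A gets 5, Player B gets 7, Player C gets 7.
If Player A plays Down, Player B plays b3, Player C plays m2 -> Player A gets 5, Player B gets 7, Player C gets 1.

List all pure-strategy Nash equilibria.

Player A against (b1, m1): payoffs 0, 5 → best response Down.
Player A against (b1, m2): payoffs 8, 3 → best response Up.
Player A against (b2, m1): payoffs 5, 8 → best response Down.
Player A against (b2, m2): payoffs 9, 6 → best response Up.
Player A against (b3, m1): payoffs 2, 5 → best response Down.
Player A against (b3, m2): payoffs 3, 5 → best response Down.
Player B against (Up, m1): payoffs 4, 8, 3 → best response b2.
Player B against (Up, m2): payoffs 0, 6, 1 → best response b2.
Player B against (Down, m1): payoffs 2, 1, 7 → best response b3.
Player B against (Down, m2): payoffs 4, 9, 7 → best response b2.
Player C against (Up, b1): payoffs 1, 2 → best response m2.
Player C against (Up, b2): payoffs 0, 3 → best response m2.
Player C against (Up, b3): payoffs 8, 7 → best response m1.
Player C against (Down, b1): payoffs 8, 1 → best response m1.
Player C against (Down, b2): payoffs 3, 6 → best response m2.
Player C against (Down, b3): payoffs 7, 1 → best response m1.
Mutual best responses: (Up, b2, m2); (Down, b3, m1).

Pure-strategy Nash equilibria: (Up, b2, m2); (Down, b3, m1)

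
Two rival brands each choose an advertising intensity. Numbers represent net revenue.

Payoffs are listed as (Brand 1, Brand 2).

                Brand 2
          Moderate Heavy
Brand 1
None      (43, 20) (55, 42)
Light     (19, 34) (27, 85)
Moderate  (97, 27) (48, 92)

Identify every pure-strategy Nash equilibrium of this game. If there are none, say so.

Brand 1 against Moderate: payoffs 43, 19, 97 → best response Moderate.
Brand 1 against Heavy: payoffs 55, 27, 48 → best response None.
Brand 2 against None: payoffs 20, 42 → best response Heavy.
Brand 2 against Light: payoffs 34, 85 → best response Heavy.
Brand 2 against Moderate: payoffs 27, 92 → best response Heavy.
Mutual best responses: (None, Heavy).

(None, Heavy)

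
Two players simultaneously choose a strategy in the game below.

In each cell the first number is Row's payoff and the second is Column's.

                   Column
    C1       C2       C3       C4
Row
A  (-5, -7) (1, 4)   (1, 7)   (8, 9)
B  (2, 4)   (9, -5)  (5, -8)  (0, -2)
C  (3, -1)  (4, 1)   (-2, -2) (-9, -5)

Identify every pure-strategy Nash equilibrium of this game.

Row against C1: payoffs -5, 2, 3 → best response C.
Row against C2: payoffs 1, 9, 4 → best response B.
Row against C3: payoffs 1, 5, -2 → best response B.
Row against C4: payoffs 8, 0, -9 → best response A.
Column against A: payoffs -7, 4, 7, 9 → best response C4.
Column against B: payoffs 4, -5, -8, -2 → best response C1.
Column against C: payoffs -1, 1, -2, -5 → best response C2.
Mutual best responses: (A, C4).

(A, C4)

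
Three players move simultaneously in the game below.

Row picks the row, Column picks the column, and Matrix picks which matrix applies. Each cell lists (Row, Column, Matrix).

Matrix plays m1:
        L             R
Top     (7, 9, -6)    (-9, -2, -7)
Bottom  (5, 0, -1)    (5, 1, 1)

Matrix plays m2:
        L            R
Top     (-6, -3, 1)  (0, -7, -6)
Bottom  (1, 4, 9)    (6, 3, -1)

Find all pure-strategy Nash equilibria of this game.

Pure-strategy Nash equilibria: (Bottom, L, m2), (Bottom, R, m1)

(Top, L, m1): Matrix can switch to m2 (-6 → 1). Not NE.
(Top, L, m2): Row can switch to Bottom (-6 → 1). Not NE.
(Top, R, m1): Row can switch to Bottom (-9 → 5). Not NE.
(Top, R, m2): Row can switch to Bottom (0 → 6). Not NE.
(Bottom, L, m1): Row can switch to Top (5 → 7). Not NE.
(Bottom, L, m2): Row gets 1, best alternative -6; Column gets 4, best alternative 3; Matrix gets 9, best alternative -1. No profitable deviation — NE.
(Bottom, R, m1): Row gets 5, best alternative -9; Column gets 1, best alternative 0; Matrix gets 1, best alternative -1. No profitable deviation — NE.
(Bottom, R, m2): Column can switch to L (3 → 4). Not NE.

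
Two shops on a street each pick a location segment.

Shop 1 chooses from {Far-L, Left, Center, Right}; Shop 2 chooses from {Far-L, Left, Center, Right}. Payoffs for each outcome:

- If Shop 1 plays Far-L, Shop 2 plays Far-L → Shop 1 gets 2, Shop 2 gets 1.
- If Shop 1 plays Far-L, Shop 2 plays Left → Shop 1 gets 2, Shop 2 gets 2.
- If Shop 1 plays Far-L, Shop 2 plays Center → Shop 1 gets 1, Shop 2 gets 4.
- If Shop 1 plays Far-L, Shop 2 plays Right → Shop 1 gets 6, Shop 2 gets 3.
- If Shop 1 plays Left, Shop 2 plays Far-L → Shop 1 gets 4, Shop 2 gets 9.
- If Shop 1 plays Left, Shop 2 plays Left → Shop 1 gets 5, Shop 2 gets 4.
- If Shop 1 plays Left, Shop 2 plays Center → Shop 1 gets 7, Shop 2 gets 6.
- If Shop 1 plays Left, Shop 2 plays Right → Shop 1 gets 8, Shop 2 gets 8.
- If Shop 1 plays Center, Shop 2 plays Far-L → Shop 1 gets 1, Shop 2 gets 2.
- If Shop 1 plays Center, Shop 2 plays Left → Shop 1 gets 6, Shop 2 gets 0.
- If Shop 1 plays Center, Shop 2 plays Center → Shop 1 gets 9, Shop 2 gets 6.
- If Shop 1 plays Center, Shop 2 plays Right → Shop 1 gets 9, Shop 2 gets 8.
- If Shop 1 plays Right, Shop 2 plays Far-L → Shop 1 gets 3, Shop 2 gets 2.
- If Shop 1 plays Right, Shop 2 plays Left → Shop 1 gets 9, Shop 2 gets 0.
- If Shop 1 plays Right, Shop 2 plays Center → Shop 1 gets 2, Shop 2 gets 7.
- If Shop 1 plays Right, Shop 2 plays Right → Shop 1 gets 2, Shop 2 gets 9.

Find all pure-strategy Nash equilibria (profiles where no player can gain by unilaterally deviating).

Pure-strategy Nash equilibria: (Left, Far-L), (Center, Right)

For each strategy profile, look for a profitable unilateral deviation.
(Far-L, Far-L): Shop 1 can switch to Left (2 → 4). Not NE.
(Far-L, Left): Shop 1 can switch to Left (2 → 5). Not NE.
(Far-L, Center): Shop 1 can switch to Left (1 → 7). Not NE.
(Far-L, Right): Shop 1 can switch to Left (6 → 8). Not NE.
(Left, Far-L): Shop 1 gets 4, best alternative 3; Shop 2 gets 9, best alternative 8. No profitable deviation — NE.
(Left, Left): Shop 1 can switch to Center (5 → 6). Not NE.
(Left, Center): Shop 1 can switch to Center (7 → 9). Not NE.
(Center, Right): Shop 1 gets 9, best alternative 8; Shop 2 gets 8, best alternative 6. No profitable deviation — NE.
(The remaining 8 profiles each have a profitable deviation by the same check.)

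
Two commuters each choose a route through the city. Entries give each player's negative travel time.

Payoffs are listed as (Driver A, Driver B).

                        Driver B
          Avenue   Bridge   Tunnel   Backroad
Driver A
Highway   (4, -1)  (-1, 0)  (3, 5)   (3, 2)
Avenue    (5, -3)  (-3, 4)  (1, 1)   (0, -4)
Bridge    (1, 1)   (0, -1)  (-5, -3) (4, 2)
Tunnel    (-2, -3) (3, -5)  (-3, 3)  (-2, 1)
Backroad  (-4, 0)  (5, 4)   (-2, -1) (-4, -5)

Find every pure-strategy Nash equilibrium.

(Highway, Tunnel) and (Bridge, Backroad) and (Backroad, Bridge)

(Highway, Avenue): Driver A can switch to Avenue (4 → 5). Not NE.
(Highway, Bridge): Driver A can switch to Bridge (-1 → 0). Not NE.
(Highway, Tunnel): Driver A gets 3, best alternative 1; Driver B gets 5, best alternative 2. No profitable deviation — NE.
(Highway, Backroad): Driver A can switch to Bridge (3 → 4). Not NE.
(Avenue, Avenue): Driver B can switch to Bridge (-3 → 4). Not NE.
(Avenue, Bridge): Driver A can switch to Highway (-3 → -1). Not NE.
(Avenue, Tunnel): Driver A can switch to Highway (1 → 3). Not NE.
(Avenue, Backroad): Driver A can switch to Highway (0 → 3). Not NE.
(Bridge, Avenue): Driver A can switch to Highway (1 → 4). Not NE.
(Bridge, Bridge): Driver A can switch to Tunnel (0 → 3). Not NE.
(Bridge, Tunnel): Driver A can switch to Highway (-5 → 3). Not NE.
(Bridge, Backroad): Driver A gets 4, best alternative 3; Driver B gets 2, best alternative 1. No profitable deviation — NE.
(Backroad, Bridge): Driver A gets 5, best alternative 3; Driver B gets 4, best alternative 0. No profitable deviation — NE.
(The remaining 7 profiles each have a profitable deviation by the same check.)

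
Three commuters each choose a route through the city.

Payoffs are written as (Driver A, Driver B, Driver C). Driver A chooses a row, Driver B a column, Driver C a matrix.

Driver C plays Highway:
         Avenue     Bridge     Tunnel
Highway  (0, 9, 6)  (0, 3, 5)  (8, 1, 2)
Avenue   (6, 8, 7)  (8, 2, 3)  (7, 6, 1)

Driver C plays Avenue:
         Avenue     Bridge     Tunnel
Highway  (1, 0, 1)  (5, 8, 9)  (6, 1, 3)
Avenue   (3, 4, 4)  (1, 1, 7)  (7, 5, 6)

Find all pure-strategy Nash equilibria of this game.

(Highway, Avenue, Highway): Driver A can switch to Avenue (0 → 6). Not NE.
(Highway, Avenue, Avenue): Driver A can switch to Avenue (1 → 3). Not NE.
(Highway, Bridge, Highway): Driver A can switch to Avenue (0 → 8). Not NE.
(Highway, Bridge, Avenue): Driver A gets 5, best alternative 1; Driver B gets 8, best alternative 1; Driver C gets 9, best alternative 5. No profitable deviation — NE.
(Highway, Tunnel, Highway): Driver B can switch to Avenue (1 → 9). Not NE.
(Highway, Tunnel, Avenue): Driver A can switch to Avenue (6 → 7). Not NE.
(Avenue, Avenue, Highway): Driver A gets 6, best alternative 0; Driver B gets 8, best alternative 6; Driver C gets 7, best alternative 4. No profitable deviation — NE.
(Avenue, Avenue, Avenue): Driver B can switch to Tunnel (4 → 5). Not NE.
(Avenue, Bridge, Highway): Driver B can switch to Avenue (2 → 8). Not NE.
(Avenue, Bridge, Avenue): Driver A can switch to Highway (1 → 5). Not NE.
(Avenue, Tunnel, Avenue): Driver A gets 7, best alternative 6; Driver B gets 5, best alternative 4; Driver C gets 6, best alternative 1. No profitable deviation — NE.
(The remaining 1 profile has a profitable deviation by the same check.)

The pure Nash equilibria are (Highway, Bridge, Avenue) and (Avenue, Avenue, Highway) and (Avenue, Tunnel, Avenue).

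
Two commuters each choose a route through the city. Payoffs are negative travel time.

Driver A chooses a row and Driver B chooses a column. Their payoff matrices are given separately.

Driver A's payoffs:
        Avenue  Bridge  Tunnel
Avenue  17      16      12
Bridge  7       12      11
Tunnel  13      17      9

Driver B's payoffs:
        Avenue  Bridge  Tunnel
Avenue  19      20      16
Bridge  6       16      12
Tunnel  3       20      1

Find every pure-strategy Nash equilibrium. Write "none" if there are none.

Pure NE: (Tunnel, Bridge)

(Avenue, Avenue): Driver B can switch to Bridge (19 → 20). Not NE.
(Avenue, Bridge): Driver A can switch to Tunnel (16 → 17). Not NE.
(Avenue, Tunnel): Driver B can switch to Avenue (16 → 19). Not NE.
(Bridge, Avenue): Driver A can switch to Avenue (7 → 17). Not NE.
(Bridge, Bridge): Driver A can switch to Avenue (12 → 16). Not NE.
(Bridge, Tunnel): Driver A can switch to Avenue (11 → 12). Not NE.
(Tunnel, Bridge): Driver A gets 17, best alternative 16; Driver B gets 20, best alternative 3. No profitable deviation — NE.
(The remaining 2 profiles each have a profitable deviation by the same check.)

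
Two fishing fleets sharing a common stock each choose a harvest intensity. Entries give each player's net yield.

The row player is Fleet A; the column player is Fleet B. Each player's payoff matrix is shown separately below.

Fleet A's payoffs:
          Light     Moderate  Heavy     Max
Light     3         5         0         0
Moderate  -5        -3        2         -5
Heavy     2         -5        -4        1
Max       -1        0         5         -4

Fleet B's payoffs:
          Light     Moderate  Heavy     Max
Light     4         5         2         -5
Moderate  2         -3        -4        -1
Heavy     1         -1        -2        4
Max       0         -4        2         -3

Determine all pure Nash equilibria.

The pure Nash equilibria are (Light, Moderate); (Heavy, Max); (Max, Heavy).

Fleet A against Light: payoffs 3, -5, 2, -1 → best response Light.
Fleet A against Moderate: payoffs 5, -3, -5, 0 → best response Light.
Fleet A against Heavy: payoffs 0, 2, -4, 5 → best response Max.
Fleet A against Max: payoffs 0, -5, 1, -4 → best response Heavy.
Fleet B against Light: payoffs 4, 5, 2, -5 → best response Moderate.
Fleet B against Moderate: payoffs 2, -3, -4, -1 → best response Light.
Fleet B against Heavy: payoffs 1, -1, -2, 4 → best response Max.
Fleet B against Max: payoffs 0, -4, 2, -3 → best response Heavy.
Mutual best responses: (Light, Moderate); (Heavy, Max); (Max, Heavy).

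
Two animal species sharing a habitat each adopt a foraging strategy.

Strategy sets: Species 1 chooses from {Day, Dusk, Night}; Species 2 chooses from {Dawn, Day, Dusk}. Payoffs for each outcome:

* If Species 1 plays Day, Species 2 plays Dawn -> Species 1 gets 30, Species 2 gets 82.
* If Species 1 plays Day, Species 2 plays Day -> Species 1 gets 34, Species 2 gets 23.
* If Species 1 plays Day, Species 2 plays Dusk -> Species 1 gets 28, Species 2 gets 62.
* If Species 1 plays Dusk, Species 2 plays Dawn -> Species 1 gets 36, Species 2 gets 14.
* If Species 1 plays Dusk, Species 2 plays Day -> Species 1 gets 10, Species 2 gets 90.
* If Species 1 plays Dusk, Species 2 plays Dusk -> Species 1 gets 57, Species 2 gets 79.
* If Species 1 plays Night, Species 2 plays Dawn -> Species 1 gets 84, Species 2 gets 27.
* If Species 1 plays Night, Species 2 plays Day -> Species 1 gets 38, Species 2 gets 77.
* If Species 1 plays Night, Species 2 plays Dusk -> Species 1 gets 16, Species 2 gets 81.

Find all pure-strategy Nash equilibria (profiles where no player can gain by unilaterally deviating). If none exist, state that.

none

Mark each player's best response to every combination of opponents' strategies; a profile where every player is best-responding is a pure Nash equilibrium.
Species 1 against Dawn: payoffs 30, 36, 84 → best response Night.
Species 1 against Day: payoffs 34, 10, 38 → best response Night.
Species 1 against Dusk: payoffs 28, 57, 16 → best response Dusk.
Species 2 against Day: payoffs 82, 23, 62 → best response Dawn.
Species 2 against Dusk: payoffs 14, 90, 79 → best response Day.
Species 2 against Night: payoffs 27, 77, 81 → best response Dusk.
No profile is a mutual best response for all players.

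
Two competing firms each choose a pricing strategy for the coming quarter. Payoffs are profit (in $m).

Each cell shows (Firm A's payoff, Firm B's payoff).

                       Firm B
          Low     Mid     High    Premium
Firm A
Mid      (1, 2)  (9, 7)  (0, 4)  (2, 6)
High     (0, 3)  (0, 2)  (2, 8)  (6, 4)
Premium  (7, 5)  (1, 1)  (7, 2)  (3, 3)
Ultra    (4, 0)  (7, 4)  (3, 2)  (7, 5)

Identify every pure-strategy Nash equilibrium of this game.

Mark each player's best response to every combination of opponents' strategies; a profile where every player is best-responding is a pure Nash equilibrium.
Firm A against Low: payoffs 1, 0, 7, 4 → best response Premium.
Firm A against Mid: payoffs 9, 0, 1, 7 → best response Mid.
Firm A against High: payoffs 0, 2, 7, 3 → best response Premium.
Firm A against Premium: payoffs 2, 6, 3, 7 → best response Ultra.
Firm B against Mid: payoffs 2, 7, 4, 6 → best response Mid.
Firm B against High: payoffs 3, 2, 8, 4 → best response High.
Firm B against Premium: payoffs 5, 1, 2, 3 → best response Low.
Firm B against Ultra: payoffs 0, 4, 2, 5 → best response Premium.
Mutual best responses: (Mid, Mid); (Premium, Low); (Ultra, Premium).

Pure-strategy Nash equilibria: (Mid, Mid), (Premium, Low), (Ultra, Premium)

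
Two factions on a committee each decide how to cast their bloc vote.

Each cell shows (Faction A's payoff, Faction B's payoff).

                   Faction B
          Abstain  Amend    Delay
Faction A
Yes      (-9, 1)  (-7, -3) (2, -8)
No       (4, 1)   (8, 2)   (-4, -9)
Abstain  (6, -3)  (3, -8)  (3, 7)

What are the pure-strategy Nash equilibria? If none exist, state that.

For each player, find the best response to each opponent profile; mutual best responses are the pure NE.
Faction A against Abstain: payoffs -9, 4, 6 → best response Abstain.
Faction A against Amend: payoffs -7, 8, 3 → best response No.
Faction A against Delay: payoffs 2, -4, 3 → best response Abstain.
Faction B against Yes: payoffs 1, -3, -8 → best response Abstain.
Faction B against No: payoffs 1, 2, -9 → best response Amend.
Faction B against Abstain: payoffs -3, -8, 7 → best response Delay.
Mutual best responses: (No, Amend); (Abstain, Delay).

Pure-strategy Nash equilibria: (No, Amend); (Abstain, Delay)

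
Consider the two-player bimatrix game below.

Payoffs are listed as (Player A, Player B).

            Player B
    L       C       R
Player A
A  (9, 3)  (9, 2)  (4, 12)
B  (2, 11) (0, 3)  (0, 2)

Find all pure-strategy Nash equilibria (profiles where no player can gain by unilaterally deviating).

The unique pure-strategy Nash equilibrium is (A, R).

Mark each player's best response to every combination of opponents' strategies; a profile where every player is best-responding is a pure Nash equilibrium.
Player A against L: payoffs 9, 2 → best response A.
Player A against C: payoffs 9, 0 → best response A.
Player A against R: payoffs 4, 0 → best response A.
Player B against A: payoffs 3, 2, 12 → best response R.
Player B against B: payoffs 11, 3, 2 → best response L.
Mutual best responses: (A, R).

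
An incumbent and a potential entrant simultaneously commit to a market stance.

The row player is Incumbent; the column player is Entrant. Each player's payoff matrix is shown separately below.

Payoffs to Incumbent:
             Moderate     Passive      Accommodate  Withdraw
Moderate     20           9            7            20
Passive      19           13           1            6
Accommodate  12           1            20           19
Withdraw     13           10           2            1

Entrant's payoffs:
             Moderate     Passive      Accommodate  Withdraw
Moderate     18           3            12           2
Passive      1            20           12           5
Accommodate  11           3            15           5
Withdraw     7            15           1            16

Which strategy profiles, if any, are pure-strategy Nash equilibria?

(Moderate, Moderate): Incumbent gets 20, best alternative 19; Entrant gets 18, best alternative 12. No profitable deviation — NE.
(Moderate, Passive): Incumbent can switch to Passive (9 → 13). Not NE.
(Moderate, Accommodate): Incumbent can switch to Accommodate (7 → 20). Not NE.
(Moderate, Withdraw): Entrant can switch to Moderate (2 → 18). Not NE.
(Passive, Moderate): Incumbent can switch to Moderate (19 → 20). Not NE.
(Passive, Passive): Incumbent gets 13, best alternative 10; Entrant gets 20, best alternative 12. No profitable deviation — NE.
(Passive, Accommodate): Incumbent can switch to Moderate (1 → 7). Not NE.
(Passive, Withdraw): Incumbent can switch to Moderate (6 → 20). Not NE.
(Accommodate, Accommodate): Incumbent gets 20, best alternative 7; Entrant gets 15, best alternative 11. No profitable deviation — NE.
(The remaining 7 profiles each have a profitable deviation by the same check.)

(Moderate, Moderate), (Passive, Passive), (Accommodate, Accommodate)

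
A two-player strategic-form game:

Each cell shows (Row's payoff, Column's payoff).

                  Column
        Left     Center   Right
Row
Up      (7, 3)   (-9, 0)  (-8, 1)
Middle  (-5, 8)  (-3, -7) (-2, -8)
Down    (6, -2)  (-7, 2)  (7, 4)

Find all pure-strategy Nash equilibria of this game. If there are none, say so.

The pure Nash equilibria are (Up, Left), (Down, Right).

For each player, find the best response to each opponent profile; mutual best responses are the pure NE.
Row against Left: payoffs 7, -5, 6 → best response Up.
Row against Center: payoffs -9, -3, -7 → best response Middle.
Row against Right: payoffs -8, -2, 7 → best response Down.
Column against Up: payoffs 3, 0, 1 → best response Left.
Column against Middle: payoffs 8, -7, -8 → best response Left.
Column against Down: payoffs -2, 2, 4 → best response Right.
Mutual best responses: (Up, Left); (Down, Right).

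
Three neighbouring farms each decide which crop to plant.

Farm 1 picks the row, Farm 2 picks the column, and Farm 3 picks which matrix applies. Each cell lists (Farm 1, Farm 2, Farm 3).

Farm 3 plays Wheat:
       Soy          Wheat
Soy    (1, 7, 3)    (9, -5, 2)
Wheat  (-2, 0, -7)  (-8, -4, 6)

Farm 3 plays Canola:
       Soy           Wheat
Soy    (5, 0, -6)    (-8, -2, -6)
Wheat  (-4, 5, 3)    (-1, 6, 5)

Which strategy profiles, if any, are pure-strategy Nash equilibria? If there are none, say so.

The unique pure-strategy Nash equilibrium is (Soy, Soy, Wheat).

(Soy, Soy, Wheat): Farm 1 gets 1, best alternative -2; Farm 2 gets 7, best alternative -5; Farm 3 gets 3, best alternative -6. No profitable deviation — NE.
(Soy, Soy, Canola): Farm 3 can switch to Wheat (-6 → 3). Not NE.
(Soy, Wheat, Wheat): Farm 2 can switch to Soy (-5 → 7). Not NE.
(Soy, Wheat, Canola): Farm 1 can switch to Wheat (-8 → -1). Not NE.
(Wheat, Soy, Wheat): Farm 1 can switch to Soy (-2 → 1). Not NE.
(Wheat, Soy, Canola): Farm 1 can switch to Soy (-4 → 5). Not NE.
(Wheat, Wheat, Wheat): Farm 1 can switch to Soy (-8 → 9). Not NE.
(The remaining 1 profile has a profitable deviation by the same check.)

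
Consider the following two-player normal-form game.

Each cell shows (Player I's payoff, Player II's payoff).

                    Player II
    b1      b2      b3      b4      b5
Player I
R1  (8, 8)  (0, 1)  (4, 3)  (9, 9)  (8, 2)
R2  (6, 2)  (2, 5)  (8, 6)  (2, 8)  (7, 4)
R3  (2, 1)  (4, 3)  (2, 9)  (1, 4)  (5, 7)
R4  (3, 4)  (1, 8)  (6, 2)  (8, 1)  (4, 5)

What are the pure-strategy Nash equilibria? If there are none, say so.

The unique pure-strategy Nash equilibrium is (R1, b4).

(R1, b1): Player II can switch to b4 (8 → 9). Not NE.
(R1, b2): Player I can switch to R2 (0 → 2). Not NE.
(R1, b3): Player I can switch to R2 (4 → 8). Not NE.
(R1, b4): Player I gets 9, best alternative 8; Player II gets 9, best alternative 8. No profitable deviation — NE.
(R1, b5): Player II can switch to b1 (2 → 8). Not NE.
(R2, b1): Player I can switch to R1 (6 → 8). Not NE.
(R2, b2): Player I can switch to R3 (2 → 4). Not NE.
(R2, b3): Player II can switch to b4 (6 → 8). Not NE.
(R2, b4): Player I can switch to R1 (2 → 9). Not NE.
(R2, b5): Player I can switch to R1 (7 → 8). Not NE.
(R3, b1): Player I can switch to R1 (2 → 8). Not NE.
(The remaining 9 profiles each have a profitable deviation by the same check.)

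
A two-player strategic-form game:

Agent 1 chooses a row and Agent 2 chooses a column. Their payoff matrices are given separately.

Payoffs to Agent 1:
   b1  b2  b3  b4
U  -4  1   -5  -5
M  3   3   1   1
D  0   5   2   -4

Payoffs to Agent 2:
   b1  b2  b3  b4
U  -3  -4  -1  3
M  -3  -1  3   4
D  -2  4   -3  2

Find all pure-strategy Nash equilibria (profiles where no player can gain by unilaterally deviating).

For each player, find the best response to each opponent profile; mutual best responses are the pure NE.
Agent 1 against b1: payoffs -4, 3, 0 → best response M.
Agent 1 against b2: payoffs 1, 3, 5 → best response D.
Agent 1 against b3: payoffs -5, 1, 2 → best response D.
Agent 1 against b4: payoffs -5, 1, -4 → best response M.
Agent 2 against U: payoffs -3, -4, -1, 3 → best response b4.
Agent 2 against M: payoffs -3, -1, 3, 4 → best response b4.
Agent 2 against D: payoffs -2, 4, -3, 2 → best response b2.
Mutual best responses: (M, b4); (D, b2).

(M, b4); (D, b2)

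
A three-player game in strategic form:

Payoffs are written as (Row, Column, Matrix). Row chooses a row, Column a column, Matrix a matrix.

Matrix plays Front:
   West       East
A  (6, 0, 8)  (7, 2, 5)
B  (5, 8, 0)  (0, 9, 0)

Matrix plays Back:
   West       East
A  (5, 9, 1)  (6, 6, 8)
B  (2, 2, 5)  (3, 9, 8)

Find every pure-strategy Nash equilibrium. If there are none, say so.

none

Row against (West, Front): payoffs 6, 5 → best response A.
Row against (West, Back): payoffs 5, 2 → best response A.
Row against (East, Front): payoffs 7, 0 → best response A.
Row against (East, Back): payoffs 6, 3 → best response A.
Column against (A, Front): payoffs 0, 2 → best response East.
Column against (A, Back): payoffs 9, 6 → best response West.
Column against (B, Front): payoffs 8, 9 → best response East.
Column against (B, Back): payoffs 2, 9 → best response East.
Matrix against (A, West): payoffs 8, 1 → best response Front.
Matrix against (A, East): payoffs 5, 8 → best response Back.
Matrix against (B, West): payoffs 0, 5 → best response Back.
Matrix against (B, East): payoffs 0, 8 → best response Back.
No profile is a mutual best response for all players.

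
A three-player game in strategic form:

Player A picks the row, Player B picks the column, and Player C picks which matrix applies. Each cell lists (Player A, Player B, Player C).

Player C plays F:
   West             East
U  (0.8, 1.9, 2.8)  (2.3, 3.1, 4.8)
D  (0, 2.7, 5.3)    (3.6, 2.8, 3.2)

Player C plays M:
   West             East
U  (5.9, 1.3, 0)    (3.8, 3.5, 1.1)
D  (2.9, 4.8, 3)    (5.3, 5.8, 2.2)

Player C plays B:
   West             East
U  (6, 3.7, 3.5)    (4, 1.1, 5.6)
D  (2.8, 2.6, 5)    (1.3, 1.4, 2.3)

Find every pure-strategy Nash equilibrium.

Player A against (West, F): payoffs 0.8, 0 → best response U.
Player A against (West, M): payoffs 5.9, 2.9 → best response U.
Player A against (West, B): payoffs 6, 2.8 → best response U.
Player A against (East, F): payoffs 2.3, 3.6 → best response D.
Player A against (East, M): payoffs 3.8, 5.3 → best response D.
Player A against (East, B): payoffs 4, 1.3 → best response U.
Player B against (U, F): payoffs 1.9, 3.1 → best response East.
Player B against (U, M): payoffs 1.3, 3.5 → best response East.
Player B against (U, B): payoffs 3.7, 1.1 → best response West.
Player B against (D, F): payoffs 2.7, 2.8 → best response East.
Player B against (D, M): payoffs 4.8, 5.8 → best response East.
Player B against (D, B): payoffs 2.6, 1.4 → best response West.
Player C against (U, West): payoffs 2.8, 0, 3.5 → best response B.
Player C against (U, East): payoffs 4.8, 1.1, 5.6 → best response B.
Player C against (D, West): payoffs 5.3, 3, 5 → best response F.
Player C against (D, East): payoffs 3.2, 2.2, 2.3 → best response F.
Mutual best responses: (U, West, B); (D, East, F).

The pure Nash equilibria are (U, West, B); (D, East, F).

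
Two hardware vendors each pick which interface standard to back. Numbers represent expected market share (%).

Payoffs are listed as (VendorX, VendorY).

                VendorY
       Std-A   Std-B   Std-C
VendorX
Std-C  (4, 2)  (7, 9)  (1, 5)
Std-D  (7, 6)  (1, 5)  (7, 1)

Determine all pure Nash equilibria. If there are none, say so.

VendorX against Std-A: payoffs 4, 7 → best response Std-D.
VendorX against Std-B: payoffs 7, 1 → best response Std-C.
VendorX against Std-C: payoffs 1, 7 → best response Std-D.
VendorY against Std-C: payoffs 2, 9, 5 → best response Std-B.
VendorY against Std-D: payoffs 6, 5, 1 → best response Std-A.
Mutual best responses: (Std-C, Std-B); (Std-D, Std-A).

(Std-C, Std-B), (Std-D, Std-A)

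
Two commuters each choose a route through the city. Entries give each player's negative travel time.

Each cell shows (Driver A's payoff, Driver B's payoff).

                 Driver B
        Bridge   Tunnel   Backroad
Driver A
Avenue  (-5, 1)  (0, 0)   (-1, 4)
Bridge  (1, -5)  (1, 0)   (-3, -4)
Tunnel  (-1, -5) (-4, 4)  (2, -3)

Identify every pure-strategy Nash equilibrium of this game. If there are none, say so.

The unique pure-strategy Nash equilibrium is (Bridge, Tunnel).

(Avenue, Bridge): Driver A can switch to Bridge (-5 → 1). Not NE.
(Avenue, Tunnel): Driver A can switch to Bridge (0 → 1). Not NE.
(Avenue, Backroad): Driver A can switch to Tunnel (-1 → 2). Not NE.
(Bridge, Bridge): Driver B can switch to Tunnel (-5 → 0). Not NE.
(Bridge, Tunnel): Driver A gets 1, best alternative 0; Driver B gets 0, best alternative -4. No profitable deviation — NE.
(Bridge, Backroad): Driver A can switch to Avenue (-3 → -1). Not NE.
(Tunnel, Bridge): Driver A can switch to Bridge (-1 → 1). Not NE.
(Tunnel, Tunnel): Driver A can switch to Avenue (-4 → 0). Not NE.
(Tunnel, Backroad): Driver B can switch to Tunnel (-3 → 4). Not NE.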